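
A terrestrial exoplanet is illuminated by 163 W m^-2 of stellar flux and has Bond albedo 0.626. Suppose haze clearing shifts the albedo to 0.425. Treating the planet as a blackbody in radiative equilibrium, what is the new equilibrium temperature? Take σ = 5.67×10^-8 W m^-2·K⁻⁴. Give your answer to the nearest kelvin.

143 K

T₂ = [S(1−α₂)/(4σ)]^(1/4) = [163.0·0.575/(4σ)]^(1/4) = 142.6 K.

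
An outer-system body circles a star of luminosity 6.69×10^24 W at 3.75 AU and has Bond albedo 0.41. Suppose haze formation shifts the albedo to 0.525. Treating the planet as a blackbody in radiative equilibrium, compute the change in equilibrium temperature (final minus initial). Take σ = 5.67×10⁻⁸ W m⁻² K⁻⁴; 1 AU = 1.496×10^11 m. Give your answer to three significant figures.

d = 3.75 × 1.496×10^11 m = 5.610×10^11 m.
S = L/(4πd²) = 1.692 W m⁻².
Initial: T₁ = [S(1−0.41)/(4σ)]^(1/4) = 45.80 K.
After:  T₂ = [1.692·0.475/(4σ)]^(1/4) = 43.38 K.
Change: 43.38 − 45.80 = -2.416 K.

-2.42 K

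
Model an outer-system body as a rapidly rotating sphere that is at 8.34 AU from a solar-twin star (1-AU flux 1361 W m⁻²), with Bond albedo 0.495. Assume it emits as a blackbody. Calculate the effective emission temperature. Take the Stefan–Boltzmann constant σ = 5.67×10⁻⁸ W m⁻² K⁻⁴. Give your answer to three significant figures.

81.2 kelvin

By the inverse-square law, S = 1361/8.34² = 19.57 W m⁻².
The planet absorbs (1−α)S over its disc πR² and re-emits over 4πR², so the mean absorbed flux is (1−0.495)·19.57/4 = 2.470 W m⁻².
Set σT⁴ = 2.470 → T = (2.470/σ)^(1/4) = 81.24 K.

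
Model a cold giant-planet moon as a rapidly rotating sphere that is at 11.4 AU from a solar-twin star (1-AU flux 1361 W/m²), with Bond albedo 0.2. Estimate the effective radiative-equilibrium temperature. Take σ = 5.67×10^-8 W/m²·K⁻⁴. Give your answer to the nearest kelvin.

78 kelvin

By the inverse-square law, S = 1361/11.4² = 10.47 W/m².
Averaging over the sphere, the absorbed flux is S(1−α)/4 = 2.094 W/m².
Balancing against σT⁴: T = (2.094/5.67×10⁻⁸)^(1/4) = 77.96 K.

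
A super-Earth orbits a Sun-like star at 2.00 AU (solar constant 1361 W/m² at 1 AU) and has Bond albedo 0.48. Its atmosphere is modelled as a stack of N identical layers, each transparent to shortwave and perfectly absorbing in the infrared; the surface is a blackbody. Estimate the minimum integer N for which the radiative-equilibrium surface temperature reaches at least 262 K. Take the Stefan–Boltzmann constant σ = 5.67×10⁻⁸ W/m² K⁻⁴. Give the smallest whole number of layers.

By the inverse-square law, S = 1361/2.00² = 340.2 W/m².
Top-of-atmosphere balance: σT_e⁴ = S(1−α)/4 = 44.23 W/m² → T_e = 167.1 K.
Need (N+1)T_e⁴ ≥ T_s⁴, i.e. N+1 ≥ (262/167.1)⁴ = 6.040.
Rounding up, N = 6.

6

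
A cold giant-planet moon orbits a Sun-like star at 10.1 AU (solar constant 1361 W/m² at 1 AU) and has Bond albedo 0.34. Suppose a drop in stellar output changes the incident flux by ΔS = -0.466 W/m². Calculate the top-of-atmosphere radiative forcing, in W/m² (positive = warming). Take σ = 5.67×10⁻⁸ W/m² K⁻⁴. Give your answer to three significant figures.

-0.0769 W/m²

Flux at the orbit: S = 1361/(10.1)² = 13.34 W/m².
ΔF = Δ[S(1−α)]/4 = (1−0.34)·-0.466/4 = -0.07689 W/m².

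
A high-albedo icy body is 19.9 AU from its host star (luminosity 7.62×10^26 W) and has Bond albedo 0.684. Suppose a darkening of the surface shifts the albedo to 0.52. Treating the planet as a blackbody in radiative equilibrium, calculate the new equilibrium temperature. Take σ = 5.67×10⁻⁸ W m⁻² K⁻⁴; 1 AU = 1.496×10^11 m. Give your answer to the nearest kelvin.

Orbital distance: d = 19.9 AU = 2.977×10^12 m.
S = L/(4πd²) = 6.842 W m⁻².
New equilibrium: T₂ = [(1−0.52)·6.842/(4σ)]^(1/4) = 61.69 K.

62 K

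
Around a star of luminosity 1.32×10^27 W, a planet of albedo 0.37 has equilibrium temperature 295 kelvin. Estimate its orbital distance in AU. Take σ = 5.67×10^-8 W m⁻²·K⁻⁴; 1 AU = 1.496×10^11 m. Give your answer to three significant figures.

Energy balance gives S = 4σT⁴/(1−α) = 2726 W m⁻².
Then d = [L/(4πS)]^(1/2) = 1.963×10^11 m, i.e. 1.312 AU.

1.31 AU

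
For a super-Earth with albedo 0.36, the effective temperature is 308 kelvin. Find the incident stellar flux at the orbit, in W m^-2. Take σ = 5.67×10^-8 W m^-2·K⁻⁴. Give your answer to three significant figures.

3190 W m^-2

Invert the energy balance for S: S = 4σT⁴/(1−α).
σT⁴ = 5.67×10⁻⁸·(308)⁴ = 510.3 W m^-2.
S = 4·510.3/0.64 = 3189 W m^-2.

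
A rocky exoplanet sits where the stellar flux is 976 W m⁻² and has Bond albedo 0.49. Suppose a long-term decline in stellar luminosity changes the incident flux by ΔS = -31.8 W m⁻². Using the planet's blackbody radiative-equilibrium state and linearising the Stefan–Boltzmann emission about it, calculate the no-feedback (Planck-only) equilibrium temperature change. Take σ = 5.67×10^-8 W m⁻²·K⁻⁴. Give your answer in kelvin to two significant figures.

Reference equilibrium: T_e = [S(1−α)/(4σ)]^(1/4) = 216.4 K.
ΔF = Δ[S(1−α)]/4 = (1−0.49)·-31.8/4 = -4.054 W m⁻².
The Planck feedback parameter is 4σT_e³ = 2.300 W m⁻²/K.
Hence the no-feedback warming is ΔF/(4σT_e³) = -1.76 K.

-1.8 K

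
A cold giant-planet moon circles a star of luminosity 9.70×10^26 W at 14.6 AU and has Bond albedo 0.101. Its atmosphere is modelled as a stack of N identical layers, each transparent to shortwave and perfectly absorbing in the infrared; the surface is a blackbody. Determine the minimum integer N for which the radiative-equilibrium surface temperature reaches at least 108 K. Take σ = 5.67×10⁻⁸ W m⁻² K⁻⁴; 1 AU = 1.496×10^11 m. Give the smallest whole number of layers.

Orbital distance: d = 14.6 AU = 2.184×10^12 m.
Flux at the orbit: S = L/(4πd²) = 9.70×10^26/(4π·(2.18×10^12)²) = 16.18 W m⁻².
Top-of-atmosphere balance: σT_e⁴ = S(1−α)/4 = 3.637 W m⁻² → T_e = 89.49 K.
Since T_s⁴ = (N+1)T_e⁴, we need N ≥ (T_s/T_e)⁴ − 1 = 1.121.
So N ≥ 1.121; the smallest integer is N = 2.

2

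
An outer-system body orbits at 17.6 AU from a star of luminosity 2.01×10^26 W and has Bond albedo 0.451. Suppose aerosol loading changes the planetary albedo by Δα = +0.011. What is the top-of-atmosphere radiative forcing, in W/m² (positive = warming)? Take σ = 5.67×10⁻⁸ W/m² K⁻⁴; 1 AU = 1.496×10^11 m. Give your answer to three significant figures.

-0.00634 W/m²

Orbital distance: d = 17.6 AU = 2.633×10^12 m.
S = L/(4πd²) = 2.307 W/m².
ΔF = −(S/4)Δα = −(2.307/4)×(+0.011) = -0.006345 W/m².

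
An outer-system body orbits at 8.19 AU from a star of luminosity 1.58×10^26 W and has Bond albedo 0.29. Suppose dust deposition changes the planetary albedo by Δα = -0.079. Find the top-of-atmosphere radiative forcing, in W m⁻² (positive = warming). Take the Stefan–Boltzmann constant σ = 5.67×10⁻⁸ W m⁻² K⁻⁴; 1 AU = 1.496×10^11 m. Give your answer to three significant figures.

Orbital distance: d = 8.19 AU = 1.225×10^12 m.
Flux at the orbit: S = L/(4πd²) = 1.58×10^26/(4π·(1.23×10^12)²) = 8.376 W m⁻².
The change in absorbed flux is Δ[S(1−α)/4] = −SΔα/4 = 0.1654 W m⁻².

0.165 W m⁻²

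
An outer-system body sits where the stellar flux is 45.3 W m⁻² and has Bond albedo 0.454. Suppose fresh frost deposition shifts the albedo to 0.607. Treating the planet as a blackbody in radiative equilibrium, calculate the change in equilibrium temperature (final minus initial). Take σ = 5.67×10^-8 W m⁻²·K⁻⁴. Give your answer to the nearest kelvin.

Before: T₁ = [45.30·0.546/(4σ)]^(1/4) = 102.2 K.
Final:   T₂ = [S(1−0.607)/(4σ)]^(1/4) = 94.13 K.
Change: 94.13 − 102.2 = -8.064 K.

-8 kelvin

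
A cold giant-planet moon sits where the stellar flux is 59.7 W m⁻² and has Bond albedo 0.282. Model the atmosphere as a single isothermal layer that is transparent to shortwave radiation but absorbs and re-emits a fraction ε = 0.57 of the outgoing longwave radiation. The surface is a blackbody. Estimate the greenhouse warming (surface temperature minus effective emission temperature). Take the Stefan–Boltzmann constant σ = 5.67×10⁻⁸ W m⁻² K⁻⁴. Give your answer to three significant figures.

10.3 K

The planet radiates to space at T_e = [S(1−α)/(4σ)]^(1/4) = 117.3 K.
For a single slab of emissivity ε, T_s⁴ = 2T_e⁴/(2−ε); thus T_s = 117.3·(1.399)^(1/4) = 127.5 K.
The atmosphere warms the surface by 10.26 K.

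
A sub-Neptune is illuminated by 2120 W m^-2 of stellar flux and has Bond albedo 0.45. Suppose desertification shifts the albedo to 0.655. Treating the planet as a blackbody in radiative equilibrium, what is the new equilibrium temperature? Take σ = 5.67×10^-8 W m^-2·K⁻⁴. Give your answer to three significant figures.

238 K

With the new albedo, S(1−α₂)/4 = 182.8 W m^-2, so T₂ = 238.3 K.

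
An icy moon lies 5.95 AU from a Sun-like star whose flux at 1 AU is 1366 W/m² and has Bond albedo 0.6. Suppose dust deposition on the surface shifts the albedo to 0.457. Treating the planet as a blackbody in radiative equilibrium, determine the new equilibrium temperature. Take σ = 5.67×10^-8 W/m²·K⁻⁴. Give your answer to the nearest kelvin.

98 K

Flux at the orbit: S = 1366/(5.95)² = 38.58 W/m².
New equilibrium: T₂ = [(1−0.457)·38.58/(4σ)]^(1/4) = 98.04 K.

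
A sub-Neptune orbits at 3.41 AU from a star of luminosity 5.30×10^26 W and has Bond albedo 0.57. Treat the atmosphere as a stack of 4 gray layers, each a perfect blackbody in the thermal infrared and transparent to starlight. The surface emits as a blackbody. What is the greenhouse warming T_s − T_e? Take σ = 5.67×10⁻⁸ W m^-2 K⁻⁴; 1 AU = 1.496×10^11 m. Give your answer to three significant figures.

65.6 kelvin

d = 3.41 × 1.496×10^11 m = 5.101×10^11 m.
S = L/(4πd²) = 162.1 W m^-2.
OLR = S(1−α)/4 = 17.42 W m^-2; the top layer radiates at T_e = 132.4 K.
Surface: T_s = (5)^¼·T_e = 198.0 K.
Warming: T_s − T_e = 65.58 K.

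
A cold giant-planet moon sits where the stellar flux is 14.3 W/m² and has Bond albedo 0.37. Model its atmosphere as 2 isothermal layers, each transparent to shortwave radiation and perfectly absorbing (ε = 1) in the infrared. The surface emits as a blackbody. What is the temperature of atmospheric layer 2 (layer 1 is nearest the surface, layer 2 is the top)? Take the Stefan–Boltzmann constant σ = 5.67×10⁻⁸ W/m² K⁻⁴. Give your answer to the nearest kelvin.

The effective emission temperature is T_e = [S(1−α)/(4σ)]^¼ = 79.39 K.
Each opaque layer satisfies 2T_j⁴ = T_{j−1}⁴ + T_{j+1}⁴, giving T_k⁴ = (N+1−k)T_e⁴.
With k = 2: T_2 = (2+1−2)^¼·79.39 K = 79.39 K.

79 K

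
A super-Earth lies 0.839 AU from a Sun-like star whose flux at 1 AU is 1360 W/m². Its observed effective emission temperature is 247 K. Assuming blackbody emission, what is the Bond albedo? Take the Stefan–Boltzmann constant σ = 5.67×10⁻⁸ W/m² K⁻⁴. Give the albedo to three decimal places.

0.563

Irradiance scales as 1/d², so S = 1360 W/m² × (1/0.839)² = 1932 W/m².
Energy balance: S(1−α)/4 = σT⁴, so 1−α = 4σT⁴/S.
4σT⁴ = 4·5.67×10⁻⁸·(247)⁴ = 844.2 W/m².
1−α = 844.2/1932 = 0.4369, so α = 0.5631.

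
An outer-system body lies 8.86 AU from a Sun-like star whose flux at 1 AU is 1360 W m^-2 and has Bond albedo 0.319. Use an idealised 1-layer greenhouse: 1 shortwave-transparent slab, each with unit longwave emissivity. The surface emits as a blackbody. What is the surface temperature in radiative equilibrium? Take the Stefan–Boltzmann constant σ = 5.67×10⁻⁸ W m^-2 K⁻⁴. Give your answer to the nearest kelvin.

Flux at the orbit: S = 1360/(8.86)² = 17.32 W m^-2.
Top-of-atmosphere balance: σT_e⁴ = S(1−α)/4 = 2.950 W m^-2 → T_e = 84.93 K.
With N = 1 opaque layers, T_s = (N+1)^(1/4)·T_e = 2^(1/4)·84.93 = 101.0 K.

101 kelvin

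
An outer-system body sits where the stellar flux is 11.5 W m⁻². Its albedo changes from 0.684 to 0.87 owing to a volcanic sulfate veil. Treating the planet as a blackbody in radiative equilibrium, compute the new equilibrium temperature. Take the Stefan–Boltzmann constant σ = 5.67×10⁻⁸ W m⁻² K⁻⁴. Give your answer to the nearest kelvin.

New equilibrium: T₂ = [(1−0.87)·11.50/(4σ)]^(1/4) = 50.67 K.

51 kelvin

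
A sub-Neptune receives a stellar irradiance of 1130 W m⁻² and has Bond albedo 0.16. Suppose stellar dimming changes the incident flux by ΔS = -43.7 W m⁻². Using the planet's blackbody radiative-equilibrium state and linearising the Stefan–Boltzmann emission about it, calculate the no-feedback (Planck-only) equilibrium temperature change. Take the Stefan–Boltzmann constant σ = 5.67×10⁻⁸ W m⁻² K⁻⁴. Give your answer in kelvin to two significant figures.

-2.5 K

Unperturbed T_e = [1130·(1−0.16)/(4σ)]^¼ = 254.3 K.
Only a fraction (1−α) is absorbed and it's spread over 4πR², so ΔF = (1−α)ΔS/4 = -9.177 W m⁻².
The Planck feedback parameter is 4σT_e³ = 3.732 W m⁻²/K.
So ΔT₀ = -9.177/3.732 = -2.46 K.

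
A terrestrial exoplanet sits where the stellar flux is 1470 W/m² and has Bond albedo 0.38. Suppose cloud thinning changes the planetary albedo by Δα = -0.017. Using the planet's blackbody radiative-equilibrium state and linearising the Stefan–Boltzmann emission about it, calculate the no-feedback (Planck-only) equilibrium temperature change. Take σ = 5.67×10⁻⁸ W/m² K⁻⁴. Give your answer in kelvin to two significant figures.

1.7 K

The baseline emission temperature is T_e = 251.8 K.
ΔF = −(S/4)Δα = −(1470/4)×(-0.017) = 6.248 W/m².
Linearising σT⁴ gives d(σT⁴)/dT = 4σT_e³ = 3.620 W/m² per K.
Hence the no-feedback warming is ΔF/(4σT_e³) = 1.73 K.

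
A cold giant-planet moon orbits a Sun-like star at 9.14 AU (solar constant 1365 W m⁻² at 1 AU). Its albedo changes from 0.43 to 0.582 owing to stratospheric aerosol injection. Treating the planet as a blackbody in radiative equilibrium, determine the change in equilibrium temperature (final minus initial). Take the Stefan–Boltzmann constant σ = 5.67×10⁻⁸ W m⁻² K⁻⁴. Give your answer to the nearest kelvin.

-6 K

Flux at the orbit: S = 1365/(9.14)² = 16.34 W m⁻².
Before: T₁ = [16.34·0.57/(4σ)]^(1/4) = 80.05 K.
Final:   T₂ = [S(1−0.582)/(4σ)]^(1/4) = 74.08 K.
Change: 74.08 − 80.05 = -5.973 K.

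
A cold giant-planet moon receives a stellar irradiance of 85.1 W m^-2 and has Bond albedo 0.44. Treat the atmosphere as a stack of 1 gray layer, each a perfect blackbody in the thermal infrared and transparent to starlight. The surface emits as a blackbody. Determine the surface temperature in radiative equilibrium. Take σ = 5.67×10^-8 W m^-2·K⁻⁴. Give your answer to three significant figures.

The effective emission temperature is T_e = [S(1−α)/(4σ)]^¼ = 120.4 K.
Layer-by-layer balance gives σT_s⁴ = (N+1)σT_e⁴, so T_s = 2^¼·120.4 = 143.2 K.

143 kelvin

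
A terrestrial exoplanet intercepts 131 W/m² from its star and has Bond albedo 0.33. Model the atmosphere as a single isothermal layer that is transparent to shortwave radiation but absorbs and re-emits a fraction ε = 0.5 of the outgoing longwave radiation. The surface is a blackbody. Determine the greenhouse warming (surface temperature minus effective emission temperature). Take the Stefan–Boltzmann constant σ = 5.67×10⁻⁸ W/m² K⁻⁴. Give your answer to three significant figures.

10.5 kelvin

At the top of the atmosphere, σT_e⁴ = S(1−α)/4 = 21.94 W/m², giving T_e = 140.3 K.
The surface balance (absorbed SW + ε·downward IR = σT_s⁴) with T_a⁴ = T_s⁴/2 reduces to T_s = T_e·[2/(2−ε)]^¼ = 150.7 K.
T_s − T_e = 150.7 − 140.3 = 10.46 K.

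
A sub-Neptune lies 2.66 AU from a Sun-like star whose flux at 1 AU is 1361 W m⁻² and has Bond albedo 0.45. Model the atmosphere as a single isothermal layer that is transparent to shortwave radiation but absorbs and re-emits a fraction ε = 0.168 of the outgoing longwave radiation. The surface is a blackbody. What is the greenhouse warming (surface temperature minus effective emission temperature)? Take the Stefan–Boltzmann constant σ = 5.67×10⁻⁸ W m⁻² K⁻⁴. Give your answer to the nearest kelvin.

3 kelvin

Flux at the orbit: S = 1361/(2.66)² = 192.4 W m⁻².
The planet radiates to space at T_e = [S(1−α)/(4σ)]^(1/4) = 147.0 K.
Surface balance with a leaky layer gives σT_s⁴ = σT_e⁴·2/(2−ε), so T_s = T_e·[2/(2−0.168)]^(1/4) = 150.2 K.
Greenhouse warming: T_s − T_e = 3.259 K.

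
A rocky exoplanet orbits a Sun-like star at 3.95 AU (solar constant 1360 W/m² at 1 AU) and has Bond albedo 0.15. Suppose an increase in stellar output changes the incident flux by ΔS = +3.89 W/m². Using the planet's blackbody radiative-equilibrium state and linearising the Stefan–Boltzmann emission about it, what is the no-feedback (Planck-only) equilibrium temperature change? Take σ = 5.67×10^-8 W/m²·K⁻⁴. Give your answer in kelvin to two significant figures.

By the inverse-square law, S = 1360/3.95² = 87.17 W/m².
The baseline emission temperature is T_e = 134.4 K.
ΔF = Δ[S(1−α)]/4 = (1−0.15)·+3.89/4 = 0.8266 W/m².
Linearising σT⁴ gives d(σT⁴)/dT = 4σT_e³ = 0.5511 W/m² per K.
ΔT₀ = ΔF/λ_P = 0.8266/0.5511 = 1.50 K.

1.5 kelvin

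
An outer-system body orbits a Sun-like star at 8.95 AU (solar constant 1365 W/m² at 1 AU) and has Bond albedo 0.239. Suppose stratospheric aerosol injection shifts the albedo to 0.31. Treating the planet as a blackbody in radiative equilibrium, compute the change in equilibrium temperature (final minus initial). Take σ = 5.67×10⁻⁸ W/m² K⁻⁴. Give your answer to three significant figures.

By the inverse-square law, S = 1365/8.95² = 17.04 W/m².
Before: T₁ = [17.04·0.761/(4σ)]^(1/4) = 86.96 K.
Final:   T₂ = [S(1−0.31)/(4σ)]^(1/4) = 84.85 K.
ΔT = T₂ − T₁ = -2.103 K.

-2.10 K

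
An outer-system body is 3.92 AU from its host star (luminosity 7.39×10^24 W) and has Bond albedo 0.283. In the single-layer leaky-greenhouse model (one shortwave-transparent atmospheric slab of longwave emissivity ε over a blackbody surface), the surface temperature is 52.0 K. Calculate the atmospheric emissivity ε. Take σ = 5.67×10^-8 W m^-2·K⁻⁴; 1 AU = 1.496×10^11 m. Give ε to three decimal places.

0.521

d = 3.92 × 1.496×10^11 m = 5.864×10^11 m.
S = L/(4πd²) = 1.710 W m^-2.
First, T_e = [1.710·(1−0.283)/(4σ)]^(1/4) = 48.22 K.
T_s⁴ = T_e⁴·2/(2−ε) → ε = 2 − 2(T_e/T_s)⁴ = 2 − 2·(48.22/52.0)⁴ = 0.5213.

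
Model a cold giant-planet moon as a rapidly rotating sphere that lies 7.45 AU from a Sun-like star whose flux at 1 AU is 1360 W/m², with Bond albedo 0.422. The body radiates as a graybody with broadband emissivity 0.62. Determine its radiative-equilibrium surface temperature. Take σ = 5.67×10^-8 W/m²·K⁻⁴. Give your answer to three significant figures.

By the inverse-square law, S = 1360/7.45² = 24.50 W/m².
Averaging over the sphere, the absorbed flux is S(1−α)/4 = 3.541 W/m².
Equating to εσT⁴ with ε = 0.62: T = (3.541/0.62σ)^(1/4) = 100.2 K.

100 K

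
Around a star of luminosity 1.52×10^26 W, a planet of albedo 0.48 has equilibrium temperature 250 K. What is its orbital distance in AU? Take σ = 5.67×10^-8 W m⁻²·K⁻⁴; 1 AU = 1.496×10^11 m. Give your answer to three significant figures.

0.563 AU

Required flux: S = 4σT⁴/(1−α) = 1704 W m⁻².
From L = 4πd²S, d = √(1.52×10^26/(4π·1704)) = 8.426×10^10 m = 0.5632 AU.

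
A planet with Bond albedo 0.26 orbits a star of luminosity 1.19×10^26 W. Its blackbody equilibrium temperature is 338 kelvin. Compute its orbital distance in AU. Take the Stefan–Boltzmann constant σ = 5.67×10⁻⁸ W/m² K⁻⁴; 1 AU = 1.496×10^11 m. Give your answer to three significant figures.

0.325 AU

Energy balance gives S = 4σT⁴/(1−α) = 4000 W/m².
S = L/(4πd²) → d = √(L/4πS) = √(1.19×10^26/(4π·4000)) = 4.866×10^10 m = 0.3252 AU.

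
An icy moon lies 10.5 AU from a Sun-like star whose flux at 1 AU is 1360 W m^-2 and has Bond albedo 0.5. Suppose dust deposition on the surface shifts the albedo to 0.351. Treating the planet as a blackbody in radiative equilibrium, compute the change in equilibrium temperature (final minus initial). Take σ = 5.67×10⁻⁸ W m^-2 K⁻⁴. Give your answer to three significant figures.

4.87 K

By the inverse-square law, S = 1360/10.5² = 12.34 W m^-2.
Before: T₁ = [12.34·0.5/(4σ)]^(1/4) = 72.21 K.
After:  T₂ = [12.34·0.649/(4σ)]^(1/4) = 77.08 K.
Change: 77.08 − 72.21 = 4.866 K.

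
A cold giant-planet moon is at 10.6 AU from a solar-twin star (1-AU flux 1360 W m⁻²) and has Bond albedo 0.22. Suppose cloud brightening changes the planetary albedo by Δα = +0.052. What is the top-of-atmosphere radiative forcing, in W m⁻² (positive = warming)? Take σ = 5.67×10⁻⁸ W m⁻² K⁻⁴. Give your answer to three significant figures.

Flux at the orbit: S = 1360/(10.6)² = 12.10 W m⁻².
ΔF = −(S/4)Δα = −(12.10/4)×(+0.052) = -0.1574 W m⁻².

-0.157 W m⁻²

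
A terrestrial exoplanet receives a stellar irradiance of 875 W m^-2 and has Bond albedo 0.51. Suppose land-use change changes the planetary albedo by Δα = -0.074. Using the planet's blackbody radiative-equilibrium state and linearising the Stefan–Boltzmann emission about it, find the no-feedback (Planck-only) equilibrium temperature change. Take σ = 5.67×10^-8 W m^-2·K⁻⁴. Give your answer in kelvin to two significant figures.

7.9 kelvin

The baseline emission temperature is T_e = 208.5 K.
ΔF = −(S/4)Δα = −(875.0/4)×(-0.074) = 16.19 W m^-2.
Linearising σT⁴ gives d(σT⁴)/dT = 4σT_e³ = 2.056 W m^-2 per K.
ΔT₀ = ΔF/λ_P = 16.19/2.056 = 7.87 K.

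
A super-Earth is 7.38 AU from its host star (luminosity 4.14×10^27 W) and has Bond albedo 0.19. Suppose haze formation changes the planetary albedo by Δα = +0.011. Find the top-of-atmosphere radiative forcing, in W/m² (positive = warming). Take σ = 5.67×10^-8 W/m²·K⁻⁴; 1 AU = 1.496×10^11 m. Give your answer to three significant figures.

-0.743 W/m²

Orbital distance: d = 7.38 AU = 1.104×10^12 m.
Spreading L over a sphere of radius d: S = 4.14×10^27/(4π·1.10×10^12²) = 270.3 W/m².
TOA radiative forcing: ΔF = −S·Δα/4 = −270.3·(+0.011)/4 = -0.7433 W/m².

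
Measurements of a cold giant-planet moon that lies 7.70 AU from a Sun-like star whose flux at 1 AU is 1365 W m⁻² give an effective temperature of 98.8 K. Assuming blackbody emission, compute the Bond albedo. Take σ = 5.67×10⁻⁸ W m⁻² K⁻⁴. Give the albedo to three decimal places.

0.061

By the inverse-square law, S = 1365/7.70² = 23.02 W m⁻².
Rearranging the radiative balance, α = 1 − 4σT⁴/S.
4σT⁴ = 4·5.67×10⁻⁸·(98.8)⁴ = 21.61 W m⁻².
1−α = 21.61/23.02 = 0.9387, so α = 0.0613.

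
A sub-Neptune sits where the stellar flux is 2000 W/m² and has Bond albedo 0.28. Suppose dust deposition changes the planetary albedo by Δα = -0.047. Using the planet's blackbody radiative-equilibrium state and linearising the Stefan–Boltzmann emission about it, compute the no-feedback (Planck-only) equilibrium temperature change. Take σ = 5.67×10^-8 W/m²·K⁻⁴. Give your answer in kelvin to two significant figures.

Reference equilibrium: T_e = [S(1−α)/(4σ)]^(1/4) = 282.3 K.
TOA radiative forcing: ΔF = −S·Δα/4 = −2000·(-0.047)/4 = 23.50 W/m².
The Planck feedback parameter is 4σT_e³ = 5.101 W/m²/K.
Hence the no-feedback warming is ΔF/(4σT_e³) = 4.61 K.

4.6 K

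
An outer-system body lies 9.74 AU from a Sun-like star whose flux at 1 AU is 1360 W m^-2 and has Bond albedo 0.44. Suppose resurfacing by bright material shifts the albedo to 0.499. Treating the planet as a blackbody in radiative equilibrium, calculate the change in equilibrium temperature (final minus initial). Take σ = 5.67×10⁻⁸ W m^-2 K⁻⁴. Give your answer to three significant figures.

-2.12 K

Irradiance scales as 1/d², so S = 1360 W m^-2 × (1/9.74)² = 14.34 W m^-2.
Initial: T₁ = [S(1−0.44)/(4σ)]^(1/4) = 77.13 K.
With α = 0.499, T₂ = 75.02 K.
ΔT = T₂ − T₁ = -2.117 K.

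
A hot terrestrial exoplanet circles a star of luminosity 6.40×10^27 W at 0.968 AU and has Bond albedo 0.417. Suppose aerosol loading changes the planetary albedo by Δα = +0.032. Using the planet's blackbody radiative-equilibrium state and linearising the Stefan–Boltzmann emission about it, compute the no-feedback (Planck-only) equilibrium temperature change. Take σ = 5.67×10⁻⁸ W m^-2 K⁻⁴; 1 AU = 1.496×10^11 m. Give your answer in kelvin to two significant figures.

-6.9 K

d = 0.968 × 1.496×10^11 m = 1.448×10^11 m.
Flux at the orbit: S = L/(4πd²) = 6.40×10^27/(4π·(1.45×10^11)²) = 24290 W m^-2.
Unperturbed T_e = [24290·(1−0.417)/(4σ)]^¼ = 499.9 K.
The change in absorbed flux is Δ[S(1−α)/4] = −SΔα/4 = -194.3 W m^-2.
Linearising σT⁴ gives d(σT⁴)/dT = 4σT_e³ = 28.33 W m^-2 per K.
ΔT₀ = ΔF/λ_P = -194.3/28.33 = -6.86 K.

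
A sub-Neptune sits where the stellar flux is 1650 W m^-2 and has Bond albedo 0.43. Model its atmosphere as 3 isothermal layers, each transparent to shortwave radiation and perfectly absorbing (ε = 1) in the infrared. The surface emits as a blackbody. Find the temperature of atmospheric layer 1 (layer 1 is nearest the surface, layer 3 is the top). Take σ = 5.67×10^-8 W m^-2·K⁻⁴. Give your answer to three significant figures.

Top-of-atmosphere balance: σT_e⁴ = S(1−α)/4 = 235.1 W m^-2 → T_e = 253.8 K.
The net upward flux σT_e⁴ is constant between every pair of levels, so T_k⁴ = (N+1−k)T_e⁴.
T_1 = (3)^(1/4)·253.8 = 334.0 K.

334 kelvin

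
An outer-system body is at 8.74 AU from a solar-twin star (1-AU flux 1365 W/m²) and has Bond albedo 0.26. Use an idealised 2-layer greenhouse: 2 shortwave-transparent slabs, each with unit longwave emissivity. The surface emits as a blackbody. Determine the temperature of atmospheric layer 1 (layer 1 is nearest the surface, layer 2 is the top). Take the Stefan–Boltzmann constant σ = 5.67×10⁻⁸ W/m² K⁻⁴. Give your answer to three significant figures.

Irradiance scales as 1/d², so S = 1365 W/m² × (1/8.74)² = 17.87 W/m².
The effective emission temperature is T_e = [S(1−α)/(4σ)]^¼ = 87.38 K.
Each opaque layer satisfies 2T_j⁴ = T_{j−1}⁴ + T_{j+1}⁴, giving T_k⁴ = (N+1−k)T_e⁴.
T_1 = (2)^(1/4)·87.38 = 103.9 K.

104 K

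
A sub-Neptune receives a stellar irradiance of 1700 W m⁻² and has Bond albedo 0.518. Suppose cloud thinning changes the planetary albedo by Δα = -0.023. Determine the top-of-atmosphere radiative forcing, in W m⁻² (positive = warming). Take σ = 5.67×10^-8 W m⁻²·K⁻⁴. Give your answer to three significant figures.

ΔF = −(S/4)Δα = −(1700/4)×(-0.023) = 9.775 W m⁻².

9.78 W m⁻²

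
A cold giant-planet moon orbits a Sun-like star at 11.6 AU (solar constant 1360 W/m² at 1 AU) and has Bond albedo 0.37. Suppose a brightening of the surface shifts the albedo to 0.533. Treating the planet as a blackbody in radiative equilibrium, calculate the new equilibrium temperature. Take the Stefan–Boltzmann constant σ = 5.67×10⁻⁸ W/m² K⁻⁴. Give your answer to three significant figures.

Flux at the orbit: S = 1360/(11.6)² = 10.11 W/m².
With the new albedo, S(1−α₂)/4 = 1.180 W/m², so T₂ = 67.54 K.

67.5 K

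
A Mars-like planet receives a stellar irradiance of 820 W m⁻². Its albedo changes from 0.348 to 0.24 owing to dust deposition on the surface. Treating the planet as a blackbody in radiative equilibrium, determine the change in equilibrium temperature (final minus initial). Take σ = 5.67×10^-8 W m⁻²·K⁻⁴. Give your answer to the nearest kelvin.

With α = 0.348, T₁ = 220.3 K.
After:  T₂ = [820.0·0.76/(4σ)]^(1/4) = 229.0 K.
ΔT = T₂ − T₁ = 8.607 K.

9 K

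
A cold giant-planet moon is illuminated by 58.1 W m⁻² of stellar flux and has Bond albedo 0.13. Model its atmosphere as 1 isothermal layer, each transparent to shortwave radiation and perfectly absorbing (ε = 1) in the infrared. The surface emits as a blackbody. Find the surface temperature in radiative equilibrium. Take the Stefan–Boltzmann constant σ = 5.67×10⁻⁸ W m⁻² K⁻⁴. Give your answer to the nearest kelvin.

145 kelvin

The effective emission temperature is T_e = [S(1−α)/(4σ)]^¼ = 122.2 K.
Layer-by-layer balance gives σT_s⁴ = (N+1)σT_e⁴, so T_s = 2^¼·122.2 = 145.3 K.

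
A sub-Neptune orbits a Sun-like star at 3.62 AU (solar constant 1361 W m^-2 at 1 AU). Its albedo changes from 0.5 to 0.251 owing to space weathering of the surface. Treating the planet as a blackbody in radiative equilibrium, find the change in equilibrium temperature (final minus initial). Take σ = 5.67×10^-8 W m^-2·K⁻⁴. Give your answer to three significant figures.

13.1 K

Flux at the orbit: S = 1361/(3.62)² = 103.9 W m^-2.
Before: T₁ = [103.9·0.5/(4σ)]^(1/4) = 123.0 K.
After:  T₂ = [103.9·0.749/(4σ)]^(1/4) = 136.1 K.
Change: 136.1 − 123.0 = 13.08 K.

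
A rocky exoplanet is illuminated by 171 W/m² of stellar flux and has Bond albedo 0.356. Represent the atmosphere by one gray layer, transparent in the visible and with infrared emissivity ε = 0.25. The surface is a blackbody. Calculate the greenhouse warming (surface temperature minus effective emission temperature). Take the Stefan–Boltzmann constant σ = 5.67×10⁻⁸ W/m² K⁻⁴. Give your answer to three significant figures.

5.04 K

Effective emission temperature (TOA balance): σT_e⁴ = S(1−α)/4 = 27.53 W/m² → T_e = 148.4 K.
For a single slab of emissivity ε, T_s⁴ = 2T_e⁴/(2−ε); thus T_s = 148.4·(1.143)^(1/4) = 153.5 K.
The atmosphere warms the surface by 5.039 K.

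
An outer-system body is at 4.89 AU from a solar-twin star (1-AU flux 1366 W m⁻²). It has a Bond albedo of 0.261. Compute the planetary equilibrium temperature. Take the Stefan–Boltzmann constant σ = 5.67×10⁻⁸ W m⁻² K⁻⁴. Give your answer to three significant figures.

117 kelvin

By the inverse-square law, S = 1366/4.89² = 57.13 W m⁻².
The planet absorbs (1−α)S over its disc πR² and re-emits over 4πR², so the mean absorbed flux is (1−0.261)·57.13/4 = 10.55 W m⁻².
Balancing against σT⁴: T = (10.55/5.67×10⁻⁸)^(1/4) = 116.8 K.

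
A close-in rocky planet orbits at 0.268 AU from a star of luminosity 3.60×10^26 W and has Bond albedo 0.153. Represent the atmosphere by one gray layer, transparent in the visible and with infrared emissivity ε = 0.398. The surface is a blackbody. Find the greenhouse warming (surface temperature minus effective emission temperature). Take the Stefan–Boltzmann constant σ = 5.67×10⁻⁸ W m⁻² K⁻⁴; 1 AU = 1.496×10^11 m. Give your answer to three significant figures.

d = 0.268 × 1.496×10^11 m = 4.009×10^10 m.
Flux at the orbit: S = L/(4πd²) = 3.60×10^26/(4π·(4.01×10^10)²) = 17820 W m⁻².
At the top of the atmosphere, σT_e⁴ = S(1−α)/4 = 3774 W m⁻², giving T_e = 507.9 K.
For a single slab of emissivity ε, T_s⁴ = 2T_e⁴/(2−ε); thus T_s = 507.9·(1.248)^(1/4) = 536.9 K.
Greenhouse warming: T_s − T_e = 28.97 K.

29.0 K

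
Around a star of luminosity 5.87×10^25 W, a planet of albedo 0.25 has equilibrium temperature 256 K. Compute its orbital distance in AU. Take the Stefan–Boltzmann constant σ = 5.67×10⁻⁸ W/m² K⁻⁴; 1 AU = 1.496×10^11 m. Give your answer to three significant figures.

0.401 AU

The flux needed for this T is 4σT⁴/(1−0.25) = 1299 W/m².
S = L/(4πd²) → d = √(L/4πS) = √(5.87×10^25/(4π·1299)) = 5.997×10^10 m = 0.4009 AU.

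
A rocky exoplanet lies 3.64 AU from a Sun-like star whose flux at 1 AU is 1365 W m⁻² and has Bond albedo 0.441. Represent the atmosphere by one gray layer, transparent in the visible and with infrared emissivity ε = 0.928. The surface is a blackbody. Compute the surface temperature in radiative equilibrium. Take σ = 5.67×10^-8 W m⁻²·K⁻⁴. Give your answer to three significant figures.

Irradiance scales as 1/d², so S = 1365 W m⁻² × (1/3.64)² = 103.0 W m⁻².
At the top of the atmosphere, σT_e⁴ = S(1−α)/4 = 14.40 W m⁻², giving T_e = 126.2 K.
Surface balance with a leaky layer gives σT_s⁴ = σT_e⁴·2/(2−ε), so T_s = T_e·[2/(2−0.928)]^(1/4) = 147.5 K.

148 K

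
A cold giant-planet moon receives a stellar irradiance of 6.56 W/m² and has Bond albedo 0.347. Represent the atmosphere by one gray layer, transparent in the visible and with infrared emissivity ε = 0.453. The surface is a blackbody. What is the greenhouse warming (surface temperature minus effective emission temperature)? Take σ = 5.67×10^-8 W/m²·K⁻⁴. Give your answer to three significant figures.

4.37 K

Effective emission temperature (TOA balance): σT_e⁴ = S(1−α)/4 = 1.071 W/m² → T_e = 65.92 K.
For a single slab of emissivity ε, T_s⁴ = 2T_e⁴/(2−ε); thus T_s = 65.92·(1.293)^(1/4) = 70.30 K.
The atmosphere warms the surface by 4.372 K.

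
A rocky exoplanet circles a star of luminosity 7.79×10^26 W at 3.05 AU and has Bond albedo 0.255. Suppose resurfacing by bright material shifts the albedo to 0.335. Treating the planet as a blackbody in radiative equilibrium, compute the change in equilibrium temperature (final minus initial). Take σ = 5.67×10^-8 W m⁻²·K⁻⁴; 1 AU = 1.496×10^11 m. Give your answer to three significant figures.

-4.95 kelvin

Orbital distance: d = 3.05 AU = 4.563×10^11 m.
Flux at the orbit: S = L/(4πd²) = 7.79×10^26/(4π·(4.56×10^11)²) = 297.8 W m⁻².
With α = 0.255, T₁ = 176.8 K.
With α = 0.335, T₂ = 171.9 K.
ΔT = T₂ − T₁ = -4.952 K.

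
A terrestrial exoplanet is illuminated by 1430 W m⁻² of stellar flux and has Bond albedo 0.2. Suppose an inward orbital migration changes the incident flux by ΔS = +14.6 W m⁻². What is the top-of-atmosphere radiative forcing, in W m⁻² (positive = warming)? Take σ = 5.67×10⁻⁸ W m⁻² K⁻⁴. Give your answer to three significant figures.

ΔF = Δ[S(1−α)]/4 = (1−0.2)·+14.6/4 = 2.920 W m⁻².

2.92 W m⁻²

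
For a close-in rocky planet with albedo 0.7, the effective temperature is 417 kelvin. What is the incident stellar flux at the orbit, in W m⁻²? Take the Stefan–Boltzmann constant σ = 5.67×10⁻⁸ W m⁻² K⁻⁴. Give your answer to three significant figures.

Invert the energy balance for S: S = 4σT⁴/(1−α).
σT⁴ = 5.67×10⁻⁸·(417)⁴ = 1714 W m⁻².
S = 4·1714/0.3 = 22860 W m⁻².

22900 W m⁻²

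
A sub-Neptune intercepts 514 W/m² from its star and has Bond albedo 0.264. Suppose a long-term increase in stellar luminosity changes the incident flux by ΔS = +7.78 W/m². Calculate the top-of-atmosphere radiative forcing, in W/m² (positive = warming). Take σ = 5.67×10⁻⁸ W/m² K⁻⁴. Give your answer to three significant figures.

1.43 W/m²

ΔF = Δ[S(1−α)]/4 = (1−0.264)·+7.78/4 = 1.432 W/m².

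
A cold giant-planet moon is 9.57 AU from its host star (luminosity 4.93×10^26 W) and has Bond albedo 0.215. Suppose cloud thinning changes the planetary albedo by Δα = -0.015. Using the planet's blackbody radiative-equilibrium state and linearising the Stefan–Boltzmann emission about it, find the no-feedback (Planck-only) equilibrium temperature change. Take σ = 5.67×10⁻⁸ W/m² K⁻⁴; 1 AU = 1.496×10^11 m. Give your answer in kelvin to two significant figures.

0.43 K

Orbital distance: d = 9.57 AU = 1.432×10^12 m.
Flux at the orbit: S = L/(4πd²) = 4.93×10^26/(4π·(1.43×10^12)²) = 19.14 W/m².
The baseline emission temperature is T_e = 90.22 K.
ΔF = −(S/4)Δα = −(19.14/4)×(-0.015) = 0.07178 W/m².
Linearising σT⁴ gives d(σT⁴)/dT = 4σT_e³ = 0.1665 W/m² per K.
Hence the no-feedback warming is ΔF/(4σT_e³) = 0.431 K.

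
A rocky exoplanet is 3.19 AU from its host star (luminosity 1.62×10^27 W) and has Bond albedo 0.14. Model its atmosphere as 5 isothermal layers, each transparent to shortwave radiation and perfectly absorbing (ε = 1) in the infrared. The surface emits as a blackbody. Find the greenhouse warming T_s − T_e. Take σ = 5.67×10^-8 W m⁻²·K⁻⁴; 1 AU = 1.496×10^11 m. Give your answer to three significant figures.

Orbital distance: d = 3.19 AU = 4.772×10^11 m.
Spreading L over a sphere of radius d: S = 1.62×10^27/(4π·4.77×10^11²) = 566.1 W m⁻².
Top-of-atmosphere balance: σT_e⁴ = S(1−α)/4 = 121.7 W m⁻² → T_e = 215.2 K.
Surface: T_s = (6)^¼·T_e = 336.9 K.
Warming: T_s − T_e = 121.6 K.

122 K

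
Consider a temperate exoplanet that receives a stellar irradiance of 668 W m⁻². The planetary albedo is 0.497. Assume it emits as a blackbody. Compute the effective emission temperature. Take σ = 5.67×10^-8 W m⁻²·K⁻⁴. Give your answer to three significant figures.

Averaging over the sphere, the absorbed flux is S(1−α)/4 = 84.00 W m⁻².
Balancing against σT⁴: T = (84.00/5.67×10⁻⁸)^(1/4) = 196.2 K.

196 kelvin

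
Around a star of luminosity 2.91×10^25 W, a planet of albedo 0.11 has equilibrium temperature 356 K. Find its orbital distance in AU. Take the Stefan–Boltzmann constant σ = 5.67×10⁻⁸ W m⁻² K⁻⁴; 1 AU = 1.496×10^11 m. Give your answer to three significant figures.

0.159 AU

Energy balance gives S = 4σT⁴/(1−α) = 4093 W m⁻².
S = L/(4πd²) → d = √(L/4πS) = √(2.91×10^25/(4π·4093)) = 2.379×10^10 m = 0.1590 AU.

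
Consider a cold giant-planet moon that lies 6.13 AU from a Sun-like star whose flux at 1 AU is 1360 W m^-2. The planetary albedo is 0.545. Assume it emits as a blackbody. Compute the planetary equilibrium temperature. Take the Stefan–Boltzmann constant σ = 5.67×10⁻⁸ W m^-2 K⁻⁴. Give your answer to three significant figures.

92.3 kelvin

Flux at the orbit: S = 1360/(6.13)² = 36.19 W m^-2.
Absorbed flux (global mean): S(1−α)/4 = 36.19·0.455/4 = 4.117 W m^-2.
In equilibrium σT⁴ equals this, so T = 92.31 K.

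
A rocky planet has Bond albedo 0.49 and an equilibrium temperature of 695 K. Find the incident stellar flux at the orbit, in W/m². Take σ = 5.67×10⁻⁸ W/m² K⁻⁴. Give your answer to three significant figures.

1.04×10^5 W/m²

Invert the energy balance for S: S = 4σT⁴/(1−α).
The emitted flux is σT⁴ = 13230 W/m².
S = 4·13230/0.51 = 1.038×10^5 W/m².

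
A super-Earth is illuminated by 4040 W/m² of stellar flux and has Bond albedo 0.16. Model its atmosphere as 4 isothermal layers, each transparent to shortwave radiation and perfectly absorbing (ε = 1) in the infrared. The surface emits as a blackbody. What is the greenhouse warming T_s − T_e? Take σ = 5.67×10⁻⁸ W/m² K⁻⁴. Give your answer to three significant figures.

The effective emission temperature is T_e = [S(1−α)/(4σ)]^¼ = 349.7 K.
T_s = (N+1)^(1/4)·T_e = 523.0 K.
So the greenhouse effect raises the surface by 523.0 − 349.7 = 173.2 K.

173 kelvin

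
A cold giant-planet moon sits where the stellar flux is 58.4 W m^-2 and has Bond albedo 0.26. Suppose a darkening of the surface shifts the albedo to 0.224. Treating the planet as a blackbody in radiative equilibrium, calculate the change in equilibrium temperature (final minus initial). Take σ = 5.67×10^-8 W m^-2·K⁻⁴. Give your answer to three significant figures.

With α = 0.26, T₁ = 117.5 K.
After:  T₂ = [58.40·0.776/(4σ)]^(1/4) = 118.9 K.
ΔT = T₂ − T₁ = 1.404 K.

1.40 K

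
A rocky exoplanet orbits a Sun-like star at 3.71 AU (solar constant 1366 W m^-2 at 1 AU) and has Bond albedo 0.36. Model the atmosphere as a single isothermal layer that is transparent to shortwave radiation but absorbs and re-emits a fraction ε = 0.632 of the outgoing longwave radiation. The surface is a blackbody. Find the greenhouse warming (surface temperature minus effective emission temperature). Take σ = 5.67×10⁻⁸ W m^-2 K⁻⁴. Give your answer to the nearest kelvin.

13 K

Irradiance scales as 1/d², so S = 1366 W m^-2 × (1/3.71)² = 99.24 W m^-2.
Effective emission temperature (TOA balance): σT_e⁴ = S(1−α)/4 = 15.88 W m^-2 → T_e = 129.4 K.
The surface balance (absorbed SW + ε·downward IR = σT_s⁴) with T_a⁴ = T_s⁴/2 reduces to T_s = T_e·[2/(2−ε)]^¼ = 142.2 K.
The atmosphere warms the surface by 12.88 K.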